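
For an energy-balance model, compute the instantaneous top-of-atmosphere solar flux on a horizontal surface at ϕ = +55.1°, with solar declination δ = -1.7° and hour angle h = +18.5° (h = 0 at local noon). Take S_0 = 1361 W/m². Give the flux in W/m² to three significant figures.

cos θ_z = sin ϕ sin δ + cos ϕ cos δ cos h = -0.024331 + 0.542341 = 0.518010.
Flux = S_0 · cos θ_z = 1361 × 0.518010 = 705.0 W/m².

705 W/m²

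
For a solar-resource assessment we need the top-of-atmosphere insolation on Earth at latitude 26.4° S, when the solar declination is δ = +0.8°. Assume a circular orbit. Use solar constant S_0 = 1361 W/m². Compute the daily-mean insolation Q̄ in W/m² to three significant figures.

cos h₀ = −tan(-26.4°) tan(+0.800°) = 0.0069, h₀ = 1.5639 rad.
Bracket: h₀ sin ϕ sin δ + cos ϕ cos δ sin h₀ = 1.5639×-0.44464×0.01396 + 0.89571×0.99990×0.99998 = -0.009707 + 0.895603 = 0.885896.
Q̄ = (S_0/π) × [bracket] = (1361/π) × 0.885896 = 383.8 W/m².

Q̄ ≈ 384 W/m²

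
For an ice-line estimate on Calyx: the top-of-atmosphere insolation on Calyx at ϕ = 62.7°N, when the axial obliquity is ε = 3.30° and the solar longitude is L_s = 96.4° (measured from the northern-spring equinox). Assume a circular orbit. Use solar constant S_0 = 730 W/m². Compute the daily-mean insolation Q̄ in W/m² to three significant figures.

Solar declination: sin δ = sin ε · sin L_s = sin 3.30° × sin 96.4° = 0.05721, so δ = +3.279°.
cos h₀ = −tan(+62.7°) tan(+3.279°) = -0.1110, h₀ = 1.6820 rad.
Bracket: h₀ sin ϕ sin δ + cos ϕ cos δ sin h₀ = 1.6820×0.88862×0.05721 + 0.45865×0.99836×0.99382 = 0.085509 + 0.455068 = 0.540577.
Q̄ = (S_0/π) × [bracket] = (730/π) × 0.540577 = 125.6 W/m².

Q̄ ≈ 126 W/m²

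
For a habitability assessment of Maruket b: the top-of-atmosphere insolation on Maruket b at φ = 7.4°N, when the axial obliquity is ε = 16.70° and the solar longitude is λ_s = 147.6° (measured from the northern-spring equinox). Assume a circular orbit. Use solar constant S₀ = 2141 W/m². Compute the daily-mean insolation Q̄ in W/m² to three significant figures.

Solar declination: sin δ = sin ε · sin λ_s = sin 16.70° × sin 147.6° = 0.15398, so δ = +8.857°.
cos H₀ = −tan(+7.4°) tan(+8.857°) = -0.0202, H₀ = 1.5910 rad.
Bracket: H₀ sin φ sin δ + cos φ cos δ sin H₀ = 1.5910×0.12880×0.15398 + 0.99167×0.98807×0.99980 = 0.031554 + 0.979643 = 1.011197.
Q̄ = (S₀/π) × [bracket] = (2141/π) × 1.011197 = 689.1 W/m².

Q̄ ≈ 689 W/m²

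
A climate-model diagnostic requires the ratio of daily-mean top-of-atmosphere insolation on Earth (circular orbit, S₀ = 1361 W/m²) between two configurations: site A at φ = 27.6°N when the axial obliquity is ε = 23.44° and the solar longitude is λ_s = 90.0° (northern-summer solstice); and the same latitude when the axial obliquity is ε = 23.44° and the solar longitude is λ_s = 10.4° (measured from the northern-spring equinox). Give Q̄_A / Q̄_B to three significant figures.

— Configuration A (φ=+27.6°):
Solar declination: sin δ = sin ε · sin λ_s = sin 23.44° × sin 90.0° = 0.39779, so δ = +23.440°.
cos H₀ = −tan(+27.6°) tan(+23.440°) = -0.2267, H₀ = 1.7994 rad.
Bracket: H₀ sin φ sin δ + cos φ cos δ sin H₀ = 1.7994×0.46330×0.39779 + 0.88620×0.91748×0.97397 = 0.331622 + 0.791907 = 1.123529.
Q̄ = (S₀/π) × [bracket] = (1361/π) × 1.123529 = 486.73 W/m².
— Configuration B (φ=+27.6°):
Solar declination: sin δ = sin ε · sin λ_s = sin 23.44° × sin 10.4° = 0.07181, so δ = +4.118°.
cos H₀ = −tan(+27.6°) tan(+4.118°) = -0.0376, H₀ = 1.6084 rad.
Bracket: H₀ sin φ sin δ + cos φ cos δ sin H₀ = 1.6084×0.46330×0.07181 + 0.88620×0.99742×0.99929 = 0.053511 + 0.883286 = 0.936797.
Q̄ = (S₀/π) × [bracket] = (1361/π) × 0.936797 = 405.84 W/m².
Ratio Q̄_A / Q̄_B = 486.73 / 405.84 = 1.199.

Q̄_A / Q̄_B ≈ 1.20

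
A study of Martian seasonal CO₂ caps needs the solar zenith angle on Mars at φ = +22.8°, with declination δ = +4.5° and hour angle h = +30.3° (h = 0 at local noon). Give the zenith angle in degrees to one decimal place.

cos θ_z = sin φ sin δ + cos φ cos δ cos h = 0.030404 + 0.793479 = 0.823883.
θ_z = arccos(0.823883) = 34.5°.

θ_z = 34.5°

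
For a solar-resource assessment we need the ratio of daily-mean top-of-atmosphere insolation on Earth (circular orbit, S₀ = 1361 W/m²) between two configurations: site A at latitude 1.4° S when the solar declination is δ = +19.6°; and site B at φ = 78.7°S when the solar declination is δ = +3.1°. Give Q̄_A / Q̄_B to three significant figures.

Q̄_A / Q̄_B ≈ 7.77

— Configuration A (φ=-1.4°):
cos H₀ = −tan(-1.4°) tan(+19.600°) = 0.0087, H₀ = 1.5621 rad.
Bracket: H₀ sin φ sin δ + cos φ cos δ sin H₀ = 1.5621×-0.02443×0.33545 + 0.99970×0.94206×0.99996 = -0.012801 + 0.941740 = 0.928939.
Q̄ = (S₀/π) × [bracket] = (1361/π) × 0.928939 = 402.43 W/m².
— Configuration B (φ=-78.7°):
cos H₀ = −tan(-78.7°) tan(+3.100°) = 0.2710, H₀ = 1.2963 rad.
Bracket: H₀ sin φ sin δ + cos φ cos δ sin H₀ = 1.2963×-0.98061×0.05408 + 0.19595×0.99854×0.96257 = -0.068745 + 0.188340 = 0.119595.
Q̄ = (S₀/π) × [bracket] = (1361/π) × 0.119595 = 51.811 W/m².
Ratio Q̄_A / Q̄_B = 402.43 / 51.811 = 7.767.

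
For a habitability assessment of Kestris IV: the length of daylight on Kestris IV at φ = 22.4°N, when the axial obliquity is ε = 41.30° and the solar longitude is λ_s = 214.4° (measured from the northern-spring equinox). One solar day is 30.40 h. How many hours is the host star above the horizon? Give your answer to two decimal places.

13.59 h

Solar declination: sin δ = sin ε · sin λ_s = sin 41.30° × sin 214.4° = -0.37288, so δ = -21.893°.
cos H₀ = −tan φ · tan δ = −tan(+22.4°) × tan(-21.893°) = 0.1656, so H₀ = 1.4044 rad = 80.47°.
Daylight = 2H₀/(2π) × 30.40 h = (1.4044/π) × 30.40 = 13.59 h.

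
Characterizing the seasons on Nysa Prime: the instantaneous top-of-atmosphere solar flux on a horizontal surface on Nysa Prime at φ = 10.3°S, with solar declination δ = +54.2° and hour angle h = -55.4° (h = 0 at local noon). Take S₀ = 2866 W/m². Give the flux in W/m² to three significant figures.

cos θ_z = sin φ sin δ + cos φ cos δ cos h = -0.145020 + 0.326812 = 0.181792.
Flux = S₀ · cos θ_z = 2866 × 0.181792 = 521.0 W/m².

521 W/m²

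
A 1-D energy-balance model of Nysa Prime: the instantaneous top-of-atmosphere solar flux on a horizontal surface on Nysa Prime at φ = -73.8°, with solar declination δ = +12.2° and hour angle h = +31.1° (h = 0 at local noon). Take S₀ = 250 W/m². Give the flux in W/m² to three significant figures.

7.64 W/m²

cos θ_z = sin φ sin δ + cos φ cos δ cos h = -0.202934 + 0.233496 = 0.030562.
Flux = S₀ · cos θ_z = 250 × 0.030562 = 7.640 W/m².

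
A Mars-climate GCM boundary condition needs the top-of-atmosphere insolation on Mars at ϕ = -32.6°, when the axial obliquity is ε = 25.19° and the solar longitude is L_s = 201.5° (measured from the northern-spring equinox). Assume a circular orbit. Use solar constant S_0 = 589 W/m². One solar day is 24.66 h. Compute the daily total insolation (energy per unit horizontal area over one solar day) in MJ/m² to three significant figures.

Solar declination: sin δ = sin ε · sin L_s = sin 25.19° × sin 201.5° = -0.15599, so δ = -8.974°.
cos h₀ = −tan(-32.6°) tan(-8.974°) = -0.1010, h₀ = 1.6720 rad.
Bracket: h₀ sin ϕ sin δ + cos ϕ cos δ sin h₀ = 1.6720×-0.53877×-0.15599 + 0.84245×0.98776×0.99489 = 0.140519 + 0.827886 = 0.968405.
Q̄ = (S_0/π) × [bracket] = (589/π) × 0.968405 = 181.56 W/m².
Daily total = Q̄ × 24.66 h × 3600 s/h = 181.56 × 24.66 × 3600 / 10⁶ = 16.12 MJ/m².

16.1 MJ/m²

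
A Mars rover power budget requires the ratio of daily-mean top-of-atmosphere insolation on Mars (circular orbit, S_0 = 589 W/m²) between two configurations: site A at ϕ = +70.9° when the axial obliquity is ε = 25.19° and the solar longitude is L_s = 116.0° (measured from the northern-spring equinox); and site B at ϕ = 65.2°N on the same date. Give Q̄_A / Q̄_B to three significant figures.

Q̄_A / Q̄_B ≈ 1.03

— Configuration A (ϕ=+70.9°):
Solar declination: sin δ = sin ε · sin L_s = sin 25.19° × sin 116.0° = 0.38255, so δ = +22.491°.
cos h₀ = −tan(+70.9°) tan(+22.491°) = -1.1957 ≤ −1 ⇒ polar day, h₀ = π.
Bracket: h₀ sin ϕ sin δ + cos ϕ cos δ sin h₀ = 3.1416×0.94495×0.38255 + 0.32722×0.92394×0.00000 = 1.135659 + 0.000000 = 1.135659.
Q̄ = (S_0/π) × [bracket] = (589/π) × 1.135659 = 212.92 W/m².
— Configuration B (ϕ=+65.2°):
cos h₀ = −tan(+65.2°) tan(+22.491°) = -0.8961, h₀ = 2.6816 rad.
Bracket: h₀ sin ϕ sin δ + cos ϕ cos δ sin h₀ = 2.6816×0.90778×0.38255 + 0.41945×0.92394×0.44393 = 0.931243 + 0.172044 = 1.103287.
Q̄ = (S_0/π) × [bracket] = (589/π) × 1.103287 = 206.85 W/m².
Ratio Q̄_A / Q̄_B = 212.92 / 206.85 = 1.029.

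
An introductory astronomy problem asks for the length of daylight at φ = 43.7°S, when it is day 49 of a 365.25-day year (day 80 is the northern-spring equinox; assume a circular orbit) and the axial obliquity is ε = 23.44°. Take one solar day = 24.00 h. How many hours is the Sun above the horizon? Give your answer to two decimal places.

Solar longitude: λ_s = 360° × (49 − 80)/365.25 = -30.554°, i.e. -30.554° + 360° = 329.446°.
sin δ = sin 23.44° × sin 329.446° = -0.20222, so δ = -11.667°.
cos H₀ = −tan φ · tan δ = −tan(-43.7°) × tan(-11.667°) = -0.1973, so H₀ = 1.7694 rad = 101.38°.
Daylight = 2H₀/(2π) × 24.00 h = (1.7694/π) × 24.00 = 13.52 h.

13.52 h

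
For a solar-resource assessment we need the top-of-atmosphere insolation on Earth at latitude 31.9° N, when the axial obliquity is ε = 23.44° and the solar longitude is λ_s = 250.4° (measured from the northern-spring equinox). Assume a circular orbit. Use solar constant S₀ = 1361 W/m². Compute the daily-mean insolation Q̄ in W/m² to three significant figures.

Q̄ ≈ 217 W/m²

Solar declination: sin δ = sin ε · sin λ_s = sin 23.44° × sin 250.4° = -0.37474, so δ = -22.008°.
cos H₀ = −tan(+31.9°) tan(-22.008°) = 0.2516, H₀ = 1.3165 rad.
Bracket: H₀ sin φ sin δ + cos φ cos δ sin H₀ = 1.3165×0.52844×-0.37474 + 0.84897×0.92713×0.96783 = -0.260703 + 0.761784 = 0.501081.
Q̄ = (S₀/π) × [bracket] = (1361/π) × 0.501081 = 217.1 W/m².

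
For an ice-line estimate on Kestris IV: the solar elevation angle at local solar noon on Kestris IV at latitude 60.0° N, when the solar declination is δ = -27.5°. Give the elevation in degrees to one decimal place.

2.5°

At local noon the hour angle is zero, so the zenith angle equals |φ − δ| = |+60.0° − (-27.500°)| = 87.500°.
Elevation = 90° − 87.500° = 2.5°.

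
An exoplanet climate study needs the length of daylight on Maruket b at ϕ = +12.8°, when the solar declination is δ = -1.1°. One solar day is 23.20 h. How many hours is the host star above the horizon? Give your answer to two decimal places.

11.57 h

cos h₀ = −tan ϕ · tan δ = −tan(+12.8°) × tan(-1.100°) = 0.0044, so h₀ = 1.5664 rad = 89.75°.
Daylight = 2h₀/(2π) × 23.20 h = (1.5664/π) × 23.20 = 11.57 h.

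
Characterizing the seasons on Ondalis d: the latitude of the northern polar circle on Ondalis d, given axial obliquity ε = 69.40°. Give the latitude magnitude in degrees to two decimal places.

The polar circle is the lowest latitude that experiences at least one full rotation of continuous daylight at the northern-summer solstice; it lies at |ϕ| = 90° − ε = 90° − 69.40° = 20.60°.

20.60°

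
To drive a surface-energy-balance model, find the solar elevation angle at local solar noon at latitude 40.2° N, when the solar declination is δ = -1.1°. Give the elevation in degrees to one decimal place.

48.7°

At local noon the hour angle is zero, so the zenith angle equals |φ − δ| = |+40.2° − (-1.100°)| = 41.300°.
Elevation = 90° − 41.300° = 48.7°.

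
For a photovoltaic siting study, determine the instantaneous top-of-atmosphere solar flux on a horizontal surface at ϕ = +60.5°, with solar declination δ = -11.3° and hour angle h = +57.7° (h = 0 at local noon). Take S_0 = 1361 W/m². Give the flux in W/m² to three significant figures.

119 W/m²

cos θ_z = sin ϕ sin δ + cos ϕ cos δ cos h = -0.170543 + 0.258027 = 0.087484.
Flux = S_0 · cos θ_z = 1361 × 0.087484 = 119.1 W/m².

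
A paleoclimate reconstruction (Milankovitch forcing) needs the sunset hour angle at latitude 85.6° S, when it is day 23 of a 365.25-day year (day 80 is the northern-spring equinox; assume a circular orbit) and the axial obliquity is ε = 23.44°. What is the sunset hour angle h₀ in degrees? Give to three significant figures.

h₀ = 180°

Solar longitude: L_s = 360° × (23 − 80)/365.25 = -56.181°, i.e. -56.181° + 360° = 303.819°.
sin δ = sin 23.44° × sin 303.819° = -0.33048, so δ = -19.298°.
Sunrise equation: cos h₀ = −tan ϕ · tan δ = -4.5507 ≤ −1, so the Sun never sets (polar day) and h₀ = π.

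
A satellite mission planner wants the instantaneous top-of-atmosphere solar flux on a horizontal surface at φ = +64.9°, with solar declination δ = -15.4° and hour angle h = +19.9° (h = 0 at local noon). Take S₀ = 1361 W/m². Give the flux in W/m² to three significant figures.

196 W/m²

cos θ_z = sin φ sin δ + cos φ cos δ cos h = -0.240479 + 0.384548 = 0.144069.
Flux = S₀ · cos θ_z = 1361 × 0.144069 = 196.1 W/m².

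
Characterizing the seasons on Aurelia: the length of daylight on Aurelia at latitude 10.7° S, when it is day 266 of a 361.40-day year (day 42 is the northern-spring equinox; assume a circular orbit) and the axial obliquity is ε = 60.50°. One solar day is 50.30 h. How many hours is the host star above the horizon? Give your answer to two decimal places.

Solar longitude: λ_s = 360° × (266 − 42)/361.40 = 223.132°.
sin δ = sin 60.50° × sin 223.132° = -0.59505, so δ = -36.516°.
cos H₀ = −tan φ · tan δ = −tan(-10.7°) × tan(-36.516°) = -0.1399, so H₀ = 1.7112 rad = 98.04°.
Daylight = 2H₀/(2π) × 50.30 h = (1.7112/π) × 50.30 = 27.40 h.

27.40 h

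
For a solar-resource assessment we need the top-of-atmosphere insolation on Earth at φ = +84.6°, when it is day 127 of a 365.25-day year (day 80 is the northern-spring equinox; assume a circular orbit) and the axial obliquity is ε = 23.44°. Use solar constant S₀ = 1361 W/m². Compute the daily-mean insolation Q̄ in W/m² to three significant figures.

Q̄ ≈ 390 W/m²

Solar longitude: λ_s = 360° × (127 − 80)/365.25 = 46.324°.
sin δ = sin 23.44° × sin 46.324° = 0.28771, so δ = +16.721°.
cos H₀ = −tan(+84.6°) tan(+16.721°) = -3.1780 ≤ −1 ⇒ polar day, H₀ = π.
Bracket: H₀ sin φ sin δ + cos φ cos δ sin H₀ = 3.1416×0.99556×0.28771 + 0.09411×0.95772×0.00000 = 0.899857 + 0.000000 = 0.899857.
Q̄ = (S₀/π) × [bracket] = (1361/π) × 0.899857 = 389.8 W/m².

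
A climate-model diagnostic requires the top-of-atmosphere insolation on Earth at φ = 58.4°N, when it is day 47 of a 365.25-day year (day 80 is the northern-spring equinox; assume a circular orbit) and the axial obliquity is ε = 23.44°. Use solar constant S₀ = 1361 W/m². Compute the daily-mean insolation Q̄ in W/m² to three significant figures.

Solar longitude: λ_s = 360° × (47 − 80)/365.25 = -32.526°, i.e. -32.526° + 360° = 327.474°.
sin δ = sin 23.44° × sin 327.474° = -0.21388, so δ = -12.350°.
cos H₀ = −tan(+58.4°) tan(-12.350°) = 0.3559, H₀ = 1.2069 rad.
Bracket: H₀ sin φ sin δ + cos φ cos δ sin H₀ = 1.2069×0.85173×-0.21388 + 0.52399×0.97686×0.93453 = -0.219859 + 0.478353 = 0.258494.
Q̄ = (S₀/π) × [bracket] = (1361/π) × 0.258494 = 112.0 W/m².

Q̄ ≈ 112 W/m²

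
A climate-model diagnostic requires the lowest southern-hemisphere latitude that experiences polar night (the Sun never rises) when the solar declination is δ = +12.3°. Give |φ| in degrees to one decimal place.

Polar night requires cos H₀ = −tan φ tan δ ≥ 1, i.e. tan φ tan δ ≤ −1.
The boundary is |tan φ| · |tan δ| = 1, so |φ| = 90° − |δ| = 90° − 12.3° = 77.7° in the southern hemisphere.

|φ| = 77.7°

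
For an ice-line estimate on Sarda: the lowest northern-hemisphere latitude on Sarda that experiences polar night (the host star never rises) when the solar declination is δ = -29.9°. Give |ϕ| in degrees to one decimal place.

Polar night requires cos h₀ = −tan ϕ tan δ ≥ 1, i.e. tan ϕ tan δ ≤ −1.
The boundary is |tan ϕ| · |tan δ| = 1, so |ϕ| = 90° − |δ| = 90° − 29.9° = 60.1° in the northern hemisphere.

|ϕ| = 60.1°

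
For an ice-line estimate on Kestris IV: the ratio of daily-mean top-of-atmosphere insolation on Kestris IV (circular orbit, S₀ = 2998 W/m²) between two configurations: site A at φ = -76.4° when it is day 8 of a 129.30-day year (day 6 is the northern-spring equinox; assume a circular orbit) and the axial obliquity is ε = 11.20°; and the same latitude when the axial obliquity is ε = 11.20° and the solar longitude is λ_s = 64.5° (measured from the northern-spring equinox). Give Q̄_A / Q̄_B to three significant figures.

Q̄_A / Q̄_B ≈ 6.90

— Configuration A (φ=-76.4°):
Solar longitude: λ_s = 360° × (8 − 6)/129.30 = 5.568°.
sin δ = sin 11.20° × sin 5.568° = 0.01885, so δ = +1.080°.
cos H₀ = −tan(-76.4°) tan(+1.080°) = 0.0779, H₀ = 1.4928 rad.
Bracket: H₀ sin φ sin δ + cos φ cos δ sin H₀ = 1.4928×-0.97196×0.01885 + 0.23514×0.99982×0.99696 = -0.027350 + 0.234383 = 0.207033.
Q̄ = (S₀/π) × [bracket] = (2998/π) × 0.207033 = 197.57 W/m².
— Configuration B (φ=-76.4°):
Solar declination: sin δ = sin ε · sin λ_s = sin 11.20° × sin 64.5° = 0.17531, so δ = +10.097°.
cos H₀ = −tan(-76.4°) tan(+10.097°) = 0.7361, H₀ = 0.7436 rad.
Bracket: H₀ sin φ sin δ + cos φ cos δ sin H₀ = 0.7436×-0.97196×0.17531 + 0.23514×0.98451×0.67692 = -0.126705 + 0.156705 = 0.030000.
Q̄ = (S₀/π) × [bracket] = (2998/π) × 0.030000 = 28.629 W/m².
Ratio Q̄_A / Q̄_B = 197.57 / 28.629 = 6.901.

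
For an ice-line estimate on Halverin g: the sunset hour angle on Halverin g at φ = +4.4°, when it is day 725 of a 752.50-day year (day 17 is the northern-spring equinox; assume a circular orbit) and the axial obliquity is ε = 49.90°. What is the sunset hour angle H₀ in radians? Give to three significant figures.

Solar longitude: λ_s = 360° × (725 − 17)/752.50 = 338.711°.
sin δ = sin 49.90° × sin 338.711° = -0.27772, so δ = -16.124°.
cos H₀ = −tan φ · tan δ = −tan(+4.4°) × tan(-16.124°) = 0.0222, so H₀ = 1.5485 rad = 88.73°.

H₀ = 1.55 rad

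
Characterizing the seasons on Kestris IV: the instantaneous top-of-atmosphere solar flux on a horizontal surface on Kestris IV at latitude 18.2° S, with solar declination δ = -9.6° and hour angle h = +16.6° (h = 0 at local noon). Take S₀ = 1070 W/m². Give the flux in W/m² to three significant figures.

cos θ_z = sin φ sin δ + cos φ cos δ cos h = 0.052088 + 0.897631 = 0.949719.
Flux = S₀ · cos θ_z = 1070 × 0.949719 = 1016 W/m².

1.02e+03 W/m²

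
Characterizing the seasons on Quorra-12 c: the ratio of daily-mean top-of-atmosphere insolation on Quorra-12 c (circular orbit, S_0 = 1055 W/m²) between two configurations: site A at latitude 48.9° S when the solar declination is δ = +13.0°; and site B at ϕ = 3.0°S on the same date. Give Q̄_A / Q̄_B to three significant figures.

Q̄_A / Q̄_B ≈ 0.416

— Configuration A (ϕ=-48.9°):
cos h₀ = −tan(-48.9°) tan(+13.000°) = 0.2646, h₀ = 1.3030 rad.
Bracket: h₀ sin ϕ sin δ + cos ϕ cos δ sin h₀ = 1.3030×-0.75356×0.22495 + 0.65738×0.97437×0.96434 = -0.220876 + 0.617690 = 0.396814.
Q̄ = (S_0/π) × [bracket] = (1055/π) × 0.396814 = 133.26 W/m².
— Configuration B (ϕ=-3.0°):
cos h₀ = −tan(-3.0°) tan(+13.000°) = 0.0121, h₀ = 1.5587 rad.
Bracket: h₀ sin ϕ sin δ + cos ϕ cos δ sin h₀ = 1.5587×-0.05234×0.22495 + 0.99863×0.97437×0.99993 = -0.018352 + 0.972967 = 0.954615.
Q̄ = (S_0/π) × [bracket] = (1055/π) × 0.954615 = 320.58 W/m².
Ratio Q̄_A / Q̄_B = 133.26 / 320.58 = 0.4157.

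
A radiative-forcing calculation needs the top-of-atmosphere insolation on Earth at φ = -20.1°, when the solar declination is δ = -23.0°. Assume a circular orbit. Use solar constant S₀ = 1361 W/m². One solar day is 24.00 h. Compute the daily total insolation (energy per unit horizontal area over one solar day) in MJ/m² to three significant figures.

40.6 MJ/m²

cos H₀ = −tan(-20.1°) tan(-23.000°) = -0.1553, H₀ = 1.7268 rad.
Bracket: H₀ sin φ sin δ + cos φ cos δ sin H₀ = 1.7268×-0.34366×-0.39073 + 0.93909×0.92050×0.98786 = 0.231872 + 0.853938 = 1.085810.
Q̄ = (S₀/π) × [bracket] = (1361/π) × 1.085810 = 470.39 W/m².
Daily total = Q̄ × 24.00 h × 3600 s/h = 470.39 × 24.00 × 3600 / 10⁶ = 40.64 MJ/m².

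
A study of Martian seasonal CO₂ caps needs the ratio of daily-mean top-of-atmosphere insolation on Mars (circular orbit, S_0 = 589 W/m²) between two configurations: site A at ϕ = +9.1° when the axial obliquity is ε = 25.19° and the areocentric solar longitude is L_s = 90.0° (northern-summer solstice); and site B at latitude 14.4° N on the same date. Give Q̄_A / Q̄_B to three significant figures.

Q̄_A / Q̄_B ≈ 0.955

— Configuration A (ϕ=+9.1°):
sin δ = sin 25.19° × sin 90.0° = 0.42562, so δ = +25.190°.
cos h₀ = −tan(+9.1°) tan(+25.190°) = -0.0753, h₀ = 1.6462 rad.
Bracket: h₀ sin ϕ sin δ + cos ϕ cos δ sin h₀ = 1.6462×0.15816×0.42562 + 0.98741×0.90490×0.99716 = 0.110816 + 0.890970 = 1.001786.
Q̄ = (S_0/π) × [bracket] = (589/π) × 1.001786 = 187.82 W/m².
— Configuration B (ϕ=+14.4°):
cos h₀ = −tan(+14.4°) tan(+25.190°) = -0.1208, h₀ = 1.6919 rad.
Bracket: h₀ sin ϕ sin δ + cos ϕ cos δ sin h₀ = 1.6919×0.24869×0.42562 + 0.96858×0.90490×0.99268 = 0.179083 + 0.870052 = 1.049135.
Q̄ = (S_0/π) × [bracket] = (589/π) × 1.049135 = 196.70 W/m².
Ratio Q̄_A / Q̄_B = 187.82 / 196.70 = 0.9549.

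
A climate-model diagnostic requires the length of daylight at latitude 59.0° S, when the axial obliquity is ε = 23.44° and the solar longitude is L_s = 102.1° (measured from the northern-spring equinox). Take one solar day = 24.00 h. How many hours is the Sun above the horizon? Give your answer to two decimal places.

6.05 h

Solar declination: sin δ = sin ε · sin L_s = sin 23.44° × sin 102.1° = 0.38895, so δ = +22.889°.
cos h₀ = −tan ϕ · tan δ = −tan(-59.0°) × tan(+22.889°) = 0.7027, so h₀ = 0.7917 rad = 45.36°.
Daylight = 2h₀/(2π) × 24.00 h = (0.7917/π) × 24.00 = 6.05 h.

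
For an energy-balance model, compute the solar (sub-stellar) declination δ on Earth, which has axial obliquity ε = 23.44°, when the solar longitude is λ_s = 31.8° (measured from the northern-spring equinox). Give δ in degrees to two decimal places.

δ = +12.10°

sin δ = sin ε · sin λ_s = sin 23.44° × sin 31.8° = 0.209617.
δ = arcsin(0.209617) = +12.10°.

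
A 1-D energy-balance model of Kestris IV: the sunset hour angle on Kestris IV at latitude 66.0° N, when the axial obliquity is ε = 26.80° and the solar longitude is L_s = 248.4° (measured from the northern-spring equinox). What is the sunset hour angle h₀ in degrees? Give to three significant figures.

h₀ = 0.00°

Solar declination: sin δ = sin ε · sin L_s = sin 26.80° × sin 248.4° = -0.41922, so δ = -24.785°.
cos h₀ = −tan ϕ · tan δ = 1.0371 ≥ 1, so the host star never rises (polar night) and h₀ = 0.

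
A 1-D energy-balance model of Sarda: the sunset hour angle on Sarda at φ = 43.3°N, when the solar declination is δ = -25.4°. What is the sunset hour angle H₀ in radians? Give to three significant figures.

H₀ = 1.11 rad

cos H₀ = −tan φ · tan δ = −tan(+43.3°) × tan(-25.400°) = 0.4475, so H₀ = 1.1069 rad = 63.42°.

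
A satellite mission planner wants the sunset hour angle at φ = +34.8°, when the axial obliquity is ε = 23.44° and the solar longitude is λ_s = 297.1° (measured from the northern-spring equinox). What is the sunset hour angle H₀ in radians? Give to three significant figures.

H₀ = 1.30 rad

Solar declination: sin δ = sin ε · sin λ_s = sin 23.44° × sin 297.1° = -0.35412, so δ = -20.739°.
cos H₀ = −tan φ · tan δ = −tan(+34.8°) × tan(-20.739°) = 0.2632, so H₀ = 1.3045 rad = 74.74°.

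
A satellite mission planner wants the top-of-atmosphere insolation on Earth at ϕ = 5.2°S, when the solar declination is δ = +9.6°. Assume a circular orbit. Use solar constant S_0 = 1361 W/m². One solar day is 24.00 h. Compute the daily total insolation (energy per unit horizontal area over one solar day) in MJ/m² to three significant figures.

35.9 MJ/m²

cos h₀ = −tan(-5.2°) tan(+9.600°) = 0.0154, h₀ = 1.5554 rad.
Bracket: h₀ sin ϕ sin δ + cos ϕ cos δ sin h₀ = 1.5554×-0.09063×0.16677 + 0.99588×0.98600×0.99988 = -0.023509 + 0.981820 = 0.958311.
Q̄ = (S_0/π) × [bracket] = (1361/π) × 0.958311 = 415.16 W/m².
Daily total = Q̄ × 24.00 h × 3600 s/h = 415.16 × 24.00 × 3600 / 10⁶ = 35.87 MJ/m².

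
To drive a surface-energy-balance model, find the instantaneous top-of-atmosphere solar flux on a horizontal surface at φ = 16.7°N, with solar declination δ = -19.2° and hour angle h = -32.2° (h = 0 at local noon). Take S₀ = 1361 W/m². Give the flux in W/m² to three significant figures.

913 W/m²

cos θ_z = sin φ sin δ + cos φ cos δ cos h = -0.094503 + 0.765420 = 0.670917.
Flux = S₀ · cos θ_z = 1361 × 0.670917 = 913.1 W/m².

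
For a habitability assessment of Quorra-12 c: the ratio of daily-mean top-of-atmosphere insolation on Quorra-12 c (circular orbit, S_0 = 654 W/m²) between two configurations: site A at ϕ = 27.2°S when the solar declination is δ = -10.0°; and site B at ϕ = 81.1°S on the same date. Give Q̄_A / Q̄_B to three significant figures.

Q̄_A / Q̄_B ≈ 1.86

— Configuration A (ϕ=-27.2°):
cos h₀ = −tan(-27.2°) tan(-10.000°) = -0.0906, h₀ = 1.6615 rad.
Bracket: h₀ sin ϕ sin δ + cos ϕ cos δ sin h₀ = 1.6615×-0.45710×-0.17365 + 0.88942×0.98481×0.99589 = 0.131882 + 0.872310 = 1.004192.
Q̄ = (S_0/π) × [bracket] = (654/π) × 1.004192 = 209.05 W/m².
— Configuration B (ϕ=-81.1°):
cos h₀ = −tan(-81.1°) tan(-10.000°) = -1.1260 ≤ −1 ⇒ polar day, h₀ = π.
Bracket: h₀ sin ϕ sin δ + cos ϕ cos δ sin h₀ = 3.1416×-0.98796×-0.17365 + 0.15471×0.98481×0.00000 = 0.538971 + 0.000000 = 0.538971.
Q̄ = (S_0/π) × [bracket] = (654/π) × 0.538971 = 112.20 W/m².
Ratio Q̄_A / Q̄_B = 209.05 / 112.20 = 1.863.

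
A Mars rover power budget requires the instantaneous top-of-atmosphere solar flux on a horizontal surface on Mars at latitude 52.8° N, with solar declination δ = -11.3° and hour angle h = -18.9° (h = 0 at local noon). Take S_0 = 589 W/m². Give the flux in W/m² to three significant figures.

cos θ_z = sin ϕ sin δ + cos ϕ cos δ cos h = -0.156077 + 0.560914 = 0.404837.
Flux = S_0 · cos θ_z = 589 × 0.404837 = 238.4 W/m².

238 W/m²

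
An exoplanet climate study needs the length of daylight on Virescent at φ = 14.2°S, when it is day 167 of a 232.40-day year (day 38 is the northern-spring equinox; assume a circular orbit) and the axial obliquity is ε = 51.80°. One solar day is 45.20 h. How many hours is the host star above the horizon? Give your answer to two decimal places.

Solar longitude: λ_s = 360° × (167 − 38)/232.40 = 199.828°.
sin δ = sin 51.80° × sin 199.828° = -0.26656, so δ = -15.460°.
cos H₀ = −tan φ · tan δ = −tan(-14.2°) × tan(-15.460°) = -0.0700, so H₀ = 1.6408 rad = 94.01°.
Daylight = 2H₀/(2π) × 45.20 h = (1.6408/π) × 45.20 = 23.61 h.

23.61 h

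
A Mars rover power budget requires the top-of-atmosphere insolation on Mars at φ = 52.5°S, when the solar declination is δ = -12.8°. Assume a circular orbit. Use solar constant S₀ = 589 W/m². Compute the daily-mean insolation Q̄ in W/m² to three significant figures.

Q̄ ≈ 168 W/m²

cos H₀ = −tan(-52.5°) tan(-12.800°) = -0.2961, H₀ = 1.8714 rad.
Bracket: H₀ sin φ sin δ + cos φ cos δ sin H₀ = 1.8714×-0.79335×-0.22155 + 0.60876×0.97515×0.95516 = 0.328930 + 0.567014 = 0.895944.
Q̄ = (S₀/π) × [bracket] = (589/π) × 0.895944 = 168.0 W/m².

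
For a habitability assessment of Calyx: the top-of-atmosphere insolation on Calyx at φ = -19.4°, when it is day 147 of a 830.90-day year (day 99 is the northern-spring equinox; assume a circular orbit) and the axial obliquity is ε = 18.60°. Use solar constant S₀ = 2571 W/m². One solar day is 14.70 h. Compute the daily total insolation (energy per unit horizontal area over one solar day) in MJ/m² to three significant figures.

38.1 MJ/m²

Solar longitude: λ_s = 360° × (147 − 99)/830.90 = 20.797°.
sin δ = sin 18.60° × sin 20.797° = 0.11325, so δ = +6.503°.
cos H₀ = −tan(-19.4°) tan(+6.503°) = 0.0401, H₀ = 1.5306 rad.
Bracket: H₀ sin φ sin δ + cos φ cos δ sin H₀ = 1.5306×-0.33216×0.11325 + 0.94322×0.99357×0.99919 = -0.057577 + 0.936396 = 0.878819.
Q̄ = (S₀/π) × [bracket] = (2571/π) × 0.878819 = 719.20 W/m².
Daily total = Q̄ × 14.70 h × 3600 s/h = 719.20 × 14.70 × 3600 / 10⁶ = 38.06 MJ/m².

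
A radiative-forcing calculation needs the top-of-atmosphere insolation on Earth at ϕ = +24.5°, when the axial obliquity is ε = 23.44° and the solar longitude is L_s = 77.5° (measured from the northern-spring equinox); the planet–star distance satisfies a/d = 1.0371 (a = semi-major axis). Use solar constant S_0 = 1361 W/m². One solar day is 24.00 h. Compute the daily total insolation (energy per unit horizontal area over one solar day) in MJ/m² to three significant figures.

44.6 MJ/m²

Solar declination: sin δ = sin ε · sin L_s = sin 23.44° × sin 77.5° = 0.38836, so δ = +22.852°.
cos h₀ = −tan(+24.5°) tan(+22.852°) = -0.1921, h₀ = 1.7641 rad.
Bracket: h₀ sin ϕ sin δ + cos ϕ cos δ sin h₀ = 1.7641×0.41469×0.38836 + 0.90996×0.92151×0.98138 = 0.284107 + 0.822924 = 1.107031.
Inverse-square distance factor (a/d)² = 1.0371² = 1.075576.
Q̄ = (S_0/π) × 1.075576 × [bracket] = (1361/π) × 1.075576 × 1.107031 = 515.83 W/m².
Daily total = Q̄ × 24.00 h × 3600 s/h = 515.83 × 24.00 × 3600 / 10⁶ = 44.57 MJ/m².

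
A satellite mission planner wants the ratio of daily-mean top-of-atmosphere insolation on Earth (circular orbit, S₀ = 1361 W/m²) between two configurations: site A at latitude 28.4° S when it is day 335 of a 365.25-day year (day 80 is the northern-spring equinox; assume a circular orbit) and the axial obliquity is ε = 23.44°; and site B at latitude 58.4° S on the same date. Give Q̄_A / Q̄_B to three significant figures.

Q̄_A / Q̄_B ≈ 1.01

— Configuration A (φ=-28.4°):
Solar longitude: λ_s = 360° × (335 − 80)/365.25 = 251.335°.
sin δ = sin 23.44° × sin 251.335° = -0.37687, so δ = -22.140°.
cos H₀ = −tan(-28.4°) tan(-22.140°) = -0.2200, H₀ = 1.7926 rad.
Bracket: H₀ sin φ sin δ + cos φ cos δ sin H₀ = 1.7926×-0.47562×-0.37687 + 0.87965×0.92627×0.97550 = 0.321318 + 0.794831 = 1.116149.
Q̄ = (S₀/π) × [bracket] = (1361/π) × 1.116149 = 483.54 W/m².
— Configuration B (φ=-58.4°):
cos H₀ = −tan(-58.4°) tan(-22.140°) = -0.6614, H₀ = 2.2934 rad.
Bracket: H₀ sin φ sin δ + cos φ cos δ sin H₀ = 2.2934×-0.85173×-0.37687 + 0.52399×0.92627×0.75008 = 0.736162 + 0.364056 = 1.100218.
Q̄ = (S₀/π) × [bracket] = (1361/π) × 1.100218 = 476.64 W/m².
Ratio Q̄_A / Q̄_B = 483.54 / 476.64 = 1.014.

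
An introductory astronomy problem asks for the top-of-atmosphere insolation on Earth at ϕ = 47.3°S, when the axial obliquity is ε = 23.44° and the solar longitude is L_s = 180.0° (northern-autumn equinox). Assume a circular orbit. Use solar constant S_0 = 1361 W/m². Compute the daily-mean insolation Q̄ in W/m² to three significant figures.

Solar declination: sin δ = sin ε · sin L_s = sin 23.44° × sin 180.0° = 0.00000, so δ = +0.000°.
cos h₀ = −tan(-47.3°) tan(+0.000°) = 0.0000, h₀ = 1.5708 rad.
Bracket: h₀ sin ϕ sin δ + cos ϕ cos δ sin h₀ = 1.5708×-0.73491×0.00000 + 0.67816×1.00000×1.00000 = -0.000000 + 0.678160 = 0.678160.
Q̄ = (S_0/π) × [bracket] = (1361/π) × 0.678160 = 293.8 W/m².

Q̄ ≈ 294 W/m²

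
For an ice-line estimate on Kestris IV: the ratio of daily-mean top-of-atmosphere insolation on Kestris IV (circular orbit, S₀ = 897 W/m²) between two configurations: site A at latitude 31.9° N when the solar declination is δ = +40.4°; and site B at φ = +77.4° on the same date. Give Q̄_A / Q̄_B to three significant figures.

Q̄_A / Q̄_B ≈ 0.643

— Configuration A (φ=+31.9°):
cos H₀ = −tan(+31.9°) tan(+40.400°) = -0.5297, H₀ = 2.1291 rad.
Bracket: H₀ sin φ sin δ + cos φ cos δ sin H₀ = 2.1291×0.52844×0.64812 + 0.84897×0.76154×0.84816 = 0.729201 + 0.548356 = 1.277557.
Q̄ = (S₀/π) × [bracket] = (897/π) × 1.277557 = 364.77 W/m².
— Configuration B (φ=+77.4°):
cos H₀ = −tan(+77.4°) tan(+40.400°) = -3.8075 ≤ −1 ⇒ polar day, H₀ = π.
Bracket: H₀ sin φ sin δ + cos φ cos δ sin H₀ = 3.1416×0.97592×0.64812 + 0.21814×0.76154×0.00000 = 1.987104 + 0.000000 = 1.987104.
Q̄ = (S₀/π) × [bracket] = (897/π) × 1.987104 = 567.37 W/m².
Ratio Q̄_A / Q̄_B = 364.77 / 567.37 = 0.6429.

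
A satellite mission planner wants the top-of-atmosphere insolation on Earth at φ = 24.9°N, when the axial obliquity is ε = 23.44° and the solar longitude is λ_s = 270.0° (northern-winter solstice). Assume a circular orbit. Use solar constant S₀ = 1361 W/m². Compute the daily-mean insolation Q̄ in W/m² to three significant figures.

Solar declination: sin δ = sin ε · sin λ_s = sin 23.44° × sin 270.0° = -0.39779, so δ = -23.440°.
cos H₀ = −tan(+24.9°) tan(-23.440°) = 0.2013, H₀ = 1.3682 rad.
Bracket: H₀ sin φ sin δ + cos φ cos δ sin H₀ = 1.3682×0.42104×-0.39779 + 0.90704×0.91748×0.97954 = -0.229154 + 0.815164 = 0.586010.
Q̄ = (S₀/π) × [bracket] = (1361/π) × 0.586010 = 253.9 W/m².

Q̄ ≈ 254 W/m²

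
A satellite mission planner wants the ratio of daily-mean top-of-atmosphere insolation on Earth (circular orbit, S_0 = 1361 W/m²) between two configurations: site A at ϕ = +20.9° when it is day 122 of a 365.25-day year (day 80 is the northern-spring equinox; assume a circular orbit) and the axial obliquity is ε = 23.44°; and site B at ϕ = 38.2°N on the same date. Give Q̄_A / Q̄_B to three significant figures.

Q̄_A / Q̄_B ≈ 1.02

— Configuration A (ϕ=+20.9°):
Solar longitude: L_s = 360° × (122 − 80)/365.25 = 41.396°.
sin δ = sin 23.44° × sin 41.396° = 0.26304, so δ = +15.251°.
cos h₀ = −tan(+20.9°) tan(+15.251°) = -0.1041, h₀ = 1.6751 rad.
Bracket: h₀ sin ϕ sin δ + cos ϕ cos δ sin h₀ = 1.6751×0.35674×0.26304 + 0.93420×0.96478×0.99457 = 0.157186 + 0.896403 = 1.053589.
Q̄ = (S_0/π) × [bracket] = (1361/π) × 1.053589 = 456.44 W/m².
— Configuration B (ϕ=+38.2°):
cos h₀ = −tan(+38.2°) tan(+15.251°) = -0.2146, h₀ = 1.7870 rad.
Bracket: h₀ sin ϕ sin δ + cos ϕ cos δ sin h₀ = 1.7870×0.61841×0.26304 + 0.78586×0.96478×0.97671 = 0.290685 + 0.740524 = 1.031209.
Q̄ = (S_0/π) × [bracket] = (1361/π) × 1.031209 = 446.74 W/m².
Ratio Q̄_A / Q̄_B = 456.44 / 446.74 = 1.022.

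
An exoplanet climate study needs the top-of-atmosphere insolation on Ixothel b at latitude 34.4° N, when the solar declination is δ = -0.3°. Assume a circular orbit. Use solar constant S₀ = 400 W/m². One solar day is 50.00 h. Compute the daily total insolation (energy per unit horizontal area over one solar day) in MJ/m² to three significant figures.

cos H₀ = −tan(+34.4°) tan(-0.300°) = 0.0036, H₀ = 1.5672 rad.
Bracket: H₀ sin φ sin δ + cos φ cos δ sin H₀ = 1.5672×0.56497×-0.00524 + 0.82511×0.99999×0.99999 = -0.004640 + 0.825093 = 0.820453.
Q̄ = (S₀/π) × [bracket] = (400/π) × 0.820453 = 104.46 W/m².
Daily total = Q̄ × 50.00 h × 3600 s/h = 104.46 × 50.00 × 3600 / 10⁶ = 18.80 MJ/m².

18.8 MJ/m²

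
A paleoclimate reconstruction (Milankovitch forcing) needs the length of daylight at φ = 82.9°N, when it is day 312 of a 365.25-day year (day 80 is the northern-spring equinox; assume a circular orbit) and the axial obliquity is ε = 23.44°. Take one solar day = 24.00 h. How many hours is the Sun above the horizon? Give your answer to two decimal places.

0.00 h

Solar longitude: λ_s = 360° × (312 − 80)/365.25 = 228.665°.
sin δ = sin 23.44° × sin 228.665° = -0.29869, so δ = -17.379°.
cos H₀ = −tan φ · tan δ = 2.5127 ≥ 1, so the Sun never rises (polar night) and H₀ = 0.
Daylight = 2H₀/(2π) × 24.00 h = (0.0000/π) × 24.00 = 0.00 h.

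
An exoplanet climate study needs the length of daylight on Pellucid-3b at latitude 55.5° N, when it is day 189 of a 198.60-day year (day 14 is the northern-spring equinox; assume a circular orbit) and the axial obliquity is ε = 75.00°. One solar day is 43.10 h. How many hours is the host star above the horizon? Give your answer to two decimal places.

0.00 h

Solar longitude: λ_s = 360° × (189 − 14)/198.60 = 317.221°.
sin δ = sin 75.00° × sin 317.221° = -0.65604, so δ = -40.998°.
cos H₀ = −tan φ · tan δ = 1.2647 ≥ 1, so the host star never rises (polar night) and H₀ = 0.
Daylight = 2H₀/(2π) × 43.10 h = (0.0000/π) × 43.10 = 0.00 h.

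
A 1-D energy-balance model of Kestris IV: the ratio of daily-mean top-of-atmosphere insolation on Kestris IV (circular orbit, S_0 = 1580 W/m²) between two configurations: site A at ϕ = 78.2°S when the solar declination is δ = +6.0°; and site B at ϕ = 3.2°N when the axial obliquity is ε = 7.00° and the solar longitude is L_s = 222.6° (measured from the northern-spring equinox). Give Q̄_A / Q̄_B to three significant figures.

Q̄_A / Q̄_B ≈ 0.0698

— Configuration A (ϕ=-78.2°):
cos h₀ = −tan(-78.2°) tan(+6.000°) = 0.5031, h₀ = 1.0436 rad.
Bracket: h₀ sin ϕ sin δ + cos ϕ cos δ sin h₀ = 1.0436×-0.97887×0.10453 + 0.20450×0.99452×0.86422 = -0.106782 + 0.175764 = 0.068982.
Q̄ = (S_0/π) × [bracket] = (1580/π) × 0.068982 = 34.693 W/m².
— Configuration B (ϕ=+3.2°):
Solar declination: sin δ = sin ε · sin L_s = sin 7.00° × sin 222.6° = -0.08249, so δ = -4.732°.
cos h₀ = −tan(+3.2°) tan(-4.732°) = 0.0046, h₀ = 1.5662 rad.
Bracket: h₀ sin ϕ sin δ + cos ϕ cos δ sin h₀ = 1.5662×0.05582×-0.08249 + 0.99844×0.99659×0.99999 = -0.007212 + 0.995025 = 0.987813.
Q̄ = (S_0/π) × [bracket] = (1580/π) × 0.987813 = 496.80 W/m².
Ratio Q̄_A / Q̄_B = 34.693 / 496.80 = 0.06983.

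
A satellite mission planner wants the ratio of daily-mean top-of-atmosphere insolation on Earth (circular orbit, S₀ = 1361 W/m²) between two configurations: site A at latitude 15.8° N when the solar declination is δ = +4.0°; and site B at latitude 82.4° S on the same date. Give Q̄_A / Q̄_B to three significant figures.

— Configuration A (φ=+15.8°):
cos H₀ = −tan(+15.8°) tan(+4.000°) = -0.0198, H₀ = 1.5906 rad.
Bracket: H₀ sin φ sin δ + cos φ cos δ sin H₀ = 1.5906×0.27228×0.06976 + 0.96222×0.99756×0.99980 = 0.030212 + 0.959680 = 0.989892.
Q̄ = (S₀/π) × [bracket] = (1361/π) × 0.989892 = 428.84 W/m².
— Configuration B (φ=-82.4°):
cos H₀ = −tan(-82.4°) tan(+4.000°) = 0.5241, H₀ = 1.0192 rad.
Bracket: H₀ sin φ sin δ + cos φ cos δ sin H₀ = 1.0192×-0.99122×0.06976 + 0.13226×0.99756×0.85167 = -0.070475 + 0.112367 = 0.041892.
Q̄ = (S₀/π) × [bracket] = (1361/π) × 0.041892 = 18.148 W/m².
Ratio Q̄_A / Q̄_B = 428.84 / 18.148 = 23.63.

Q̄_A / Q̄_B ≈ 23.6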